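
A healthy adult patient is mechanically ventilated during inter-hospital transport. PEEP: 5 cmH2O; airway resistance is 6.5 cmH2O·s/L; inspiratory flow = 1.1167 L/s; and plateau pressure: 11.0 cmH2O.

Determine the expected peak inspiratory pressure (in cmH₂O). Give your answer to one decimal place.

18.3

PIP = Pplat + Raw × flow = 11.0 + 6.5 × 1.1167 = 11.0 + 7.259 = 18.259 cmH2O.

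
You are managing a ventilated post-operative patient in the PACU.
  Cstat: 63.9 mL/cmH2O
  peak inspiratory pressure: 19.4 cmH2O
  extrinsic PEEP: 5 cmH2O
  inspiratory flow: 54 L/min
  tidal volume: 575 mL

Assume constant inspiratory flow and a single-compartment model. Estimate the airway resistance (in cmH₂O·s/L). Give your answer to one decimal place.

Flow: 54 L/min ÷ 60 = 0.9 L/s.
Equation of motion (constant flow): PIP = Vt/C + R·V̇ + PEEP.
R·V̇ = PIP − Vt/C − PEEP = 19.4 − 575/63.9 − 5 = 19.4 − 8.998 − 5 = 5.402 cmH2O.
R = 5.402 / 0.9 = 6.002 cmH2O·s/L.

6.0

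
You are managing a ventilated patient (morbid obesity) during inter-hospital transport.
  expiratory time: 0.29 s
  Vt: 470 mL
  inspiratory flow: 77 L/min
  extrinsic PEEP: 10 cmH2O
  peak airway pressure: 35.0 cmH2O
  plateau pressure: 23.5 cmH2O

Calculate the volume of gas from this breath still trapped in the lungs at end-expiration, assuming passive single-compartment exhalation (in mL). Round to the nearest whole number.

186

Flow: 77 L/min ÷ 60 = 1.2833 L/s.
R = (PIP − Pplat)/V̇ = (35.0 − 23.5) / 1.2833 = 11.5/1.2833 = 8.961 cmH2O·s/L.
C = Vt/(Pplat − PEEP) = 470.0 / (23.5 − 10) = 470.0/13.5 = 34.815 mL/cmH2O.
τ = R × C = 8.961 × 0.03482 L/cmH2O = 0.312 s.
Fraction remaining = e^(−Te/τ) = e^(−0.29/0.312) = 0.3948.
Trapped volume = 470.0 × 0.3948 = 185.56 mL.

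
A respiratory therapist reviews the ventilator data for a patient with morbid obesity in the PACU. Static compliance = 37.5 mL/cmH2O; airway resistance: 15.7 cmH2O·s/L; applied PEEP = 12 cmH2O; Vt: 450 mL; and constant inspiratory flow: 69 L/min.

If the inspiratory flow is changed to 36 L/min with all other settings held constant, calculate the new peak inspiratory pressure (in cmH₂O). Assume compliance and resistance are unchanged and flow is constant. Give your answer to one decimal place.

33.4

Flow: 69 L/min ÷ 60 = 1.15 L/s.
New flow: 36 L/min ÷ 60 = 0.6 L/s.
PIP = Vt/C + R·V̇ + PEEP (constant-flow equation of motion).
Only the resistive term changes: ΔPIP = R × ΔV̇ = 15.7 × (0.6 − 1.15) = 15.7 × -0.55 = -8.635 cmH2O.
Original PIP = 450/37.5 + 15.7×1.15 + 12 = 42.055 cmH2O; new PIP = 42.055 + (-8.635) = 33.42 cmH2O.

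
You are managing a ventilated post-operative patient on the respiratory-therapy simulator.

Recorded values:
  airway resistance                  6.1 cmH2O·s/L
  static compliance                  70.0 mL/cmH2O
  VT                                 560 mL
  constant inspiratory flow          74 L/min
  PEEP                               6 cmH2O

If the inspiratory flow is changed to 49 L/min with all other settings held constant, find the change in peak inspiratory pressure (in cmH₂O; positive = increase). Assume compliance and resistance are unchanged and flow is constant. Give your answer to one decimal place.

Flow: 74 L/min ÷ 60 = 1.2333 L/s.
New flow: 49 L/min ÷ 60 = 0.8167 L/s.
PIP = Vt/C + R·V̇ + PEEP (constant-flow equation of motion).
Only the resistive term changes: ΔPIP = R × ΔV̇ = 6.1 × (0.8167 − 1.2333) = 6.1 × -0.4166 = -2.541 cmH2O.

-2.5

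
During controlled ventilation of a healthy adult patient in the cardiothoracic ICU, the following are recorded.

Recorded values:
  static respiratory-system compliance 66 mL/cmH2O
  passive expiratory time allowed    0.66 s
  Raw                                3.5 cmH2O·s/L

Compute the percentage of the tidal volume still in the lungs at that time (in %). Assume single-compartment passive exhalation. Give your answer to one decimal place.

τ = R × C = 3.5 × 66 mL/cmH2O = 3.5 × 0.066 L/cmH2O = 0.231 s.
Passive exhalation: V(t)/V₀ = e^(−t/τ) = e^(−0.66/0.231) = 0.05743.
Fraction remaining = 0.05743 → 5.743%.

5.7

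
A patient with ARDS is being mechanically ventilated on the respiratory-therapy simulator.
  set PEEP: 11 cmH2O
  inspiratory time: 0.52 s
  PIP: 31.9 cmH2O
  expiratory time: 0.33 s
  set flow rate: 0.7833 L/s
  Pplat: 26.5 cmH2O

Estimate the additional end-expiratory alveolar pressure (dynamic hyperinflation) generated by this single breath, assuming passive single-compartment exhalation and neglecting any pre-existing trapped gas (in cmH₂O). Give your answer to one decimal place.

2.5

Vt = flow × Ti = 0.7833 L/s × 0.52 s × 1000 mL/L = 407.32 mL.
R = (PIP − Pplat)/V̇ = (31.9 − 26.5) / 0.7833 = 5.4/0.7833 = 6.894 cmH2O·s/L.
C = Vt/(Pplat − PEEP) = 407.32 / (26.5 − 11) = 407.32/15.5 = 26.279 mL/cmH2O.
τ = R × C = 6.894 × 0.02628 L/cmH2O = 0.1812 s.
Fraction remaining = e^(−Te/τ) = e^(−0.33/0.1812) = 0.1618; trapped volume = 407.32 × 0.1618 = 65.904 mL.
Additional alveolar pressure from trapping ≈ V_trapped / C = 65.904 / 26.279 = 2.508 cmH2O.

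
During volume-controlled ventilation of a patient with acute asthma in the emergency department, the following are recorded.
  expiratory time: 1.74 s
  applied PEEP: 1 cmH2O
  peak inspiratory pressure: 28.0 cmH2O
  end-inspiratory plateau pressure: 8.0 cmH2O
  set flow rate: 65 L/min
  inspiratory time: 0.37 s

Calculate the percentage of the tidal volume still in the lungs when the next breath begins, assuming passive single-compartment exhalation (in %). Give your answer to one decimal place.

19.3

Flow: 65 L/min ÷ 60 = 1.0833 L/s.
Vt = flow × Ti = 1.0833 L/s × 0.37 s × 1000 mL/L = 400.82 mL.
R = (PIP − Pplat)/V̇ = (28.0 − 8.0) / 1.0833 = 20.0/1.0833 = 18.462 cmH2O·s/L.
C = Vt/(Pplat − PEEP) = 400.82 / (8.0 − 1) = 400.82/7.0 = 57.26 mL/cmH2O.
τ = R × C = 18.462 × 0.05726 L/cmH2O = 1.057 s.
Fraction remaining at end-expiration = e^(−Te/τ) = e^(−1.74/1.057) = 0.1928 → 19.28%.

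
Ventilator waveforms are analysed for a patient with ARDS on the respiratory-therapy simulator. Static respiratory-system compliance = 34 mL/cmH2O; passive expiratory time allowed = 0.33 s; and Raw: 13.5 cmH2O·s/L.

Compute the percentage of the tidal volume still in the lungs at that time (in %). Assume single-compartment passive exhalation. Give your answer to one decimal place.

48.7

τ = R × C = 13.5 × 34 mL/cmH2O = 13.5 × 0.034 L/cmH2O = 0.459 s.
Passive exhalation: V(t)/V₀ = e^(−t/τ) = e^(−0.33/0.459) = 0.4873.
Fraction remaining = 0.4873 → 48.73%.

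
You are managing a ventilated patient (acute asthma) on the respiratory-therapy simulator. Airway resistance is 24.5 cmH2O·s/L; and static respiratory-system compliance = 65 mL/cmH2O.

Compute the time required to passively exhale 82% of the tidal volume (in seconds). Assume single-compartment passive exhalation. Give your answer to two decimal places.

τ = R × C = 24.5 × 65 mL/cmH2O = 24.5 × 0.065 L/cmH2O = 1.593 s.
Exhaled fraction f = 1 − e^(−t/τ) → t = −τ·ln(1 − f) = −1.593·ln(0.18) = 2.732 s.

2.73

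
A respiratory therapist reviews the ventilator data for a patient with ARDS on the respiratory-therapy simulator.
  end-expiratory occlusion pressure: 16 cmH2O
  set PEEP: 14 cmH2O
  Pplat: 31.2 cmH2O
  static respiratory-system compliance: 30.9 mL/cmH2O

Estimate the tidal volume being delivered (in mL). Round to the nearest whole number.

470

End-expiratory occlusion gives total PEEP = 16 cmH2O (intrinsic PEEP = 16 − 14 = 2). Use total PEEP for the elastic gradient.
Vt = Cstat × (Pplat − PEEPtotal) = 30.9 × (31.2 − 16) = 30.9 × 15.2 = 469.68 mL.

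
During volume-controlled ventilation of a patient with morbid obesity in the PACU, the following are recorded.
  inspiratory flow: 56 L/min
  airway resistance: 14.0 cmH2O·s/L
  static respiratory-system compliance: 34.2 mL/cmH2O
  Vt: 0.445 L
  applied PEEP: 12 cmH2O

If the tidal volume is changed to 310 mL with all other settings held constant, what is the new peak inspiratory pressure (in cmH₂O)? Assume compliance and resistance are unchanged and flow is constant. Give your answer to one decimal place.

Flow: 56 L/min ÷ 60 = 0.9333 L/s.
PIP = Vt/C + R·V̇ + PEEP (constant-flow equation of motion).
Only the elastic term changes: ΔPIP = ΔVt / C = (310 − 445) / 34.2 = -3.947 cmH2O.
Original PIP = 445/34.2 + 14.0×0.9333 + 12 = 38.078 cmH2O; new PIP = 38.078 + (-3.947) = 34.131 cmH2O.

34.1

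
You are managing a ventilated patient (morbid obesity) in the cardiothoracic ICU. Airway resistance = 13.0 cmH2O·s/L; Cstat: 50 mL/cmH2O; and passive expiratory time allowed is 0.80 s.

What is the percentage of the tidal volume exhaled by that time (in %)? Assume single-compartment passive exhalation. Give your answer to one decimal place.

70.8

τ = R × C = 13.0 × 50 mL/cmH2O = 13.0 × 0.050 L/cmH2O = 0.65 s.
Passive exhalation: V(t)/V₀ = e^(−t/τ) = e^(−0.80/0.65) = 0.2921.
Fraction exhaled = 1 − 0.2921 = 0.7079 → 70.79%.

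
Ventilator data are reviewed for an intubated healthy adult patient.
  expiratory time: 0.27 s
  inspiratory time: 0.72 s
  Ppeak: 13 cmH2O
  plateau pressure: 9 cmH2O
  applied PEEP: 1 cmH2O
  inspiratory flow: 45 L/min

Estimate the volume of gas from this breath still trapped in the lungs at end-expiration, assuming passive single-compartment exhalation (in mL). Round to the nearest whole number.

Flow: 45 L/min ÷ 60 = 0.75 L/s.
Vt = flow × Ti = 0.75 L/s × 0.72 s × 1000 mL/L = 540.0 mL.
R = (PIP − Pplat)/V̇ = (13 − 9) / 0.75 = 4.0/0.75 = 5.333 cmH2O·s/L.
C = Vt/(Pplat − PEEP) = 540.0 / (9 − 1) = 540.0/8.0 = 67.5 mL/cmH2O.
τ = R × C = 5.333 × 0.0675 L/cmH2O = 0.36 s.
Fraction remaining = e^(−Te/τ) = e^(−0.27/0.36) = 0.4724.
Trapped volume = 540.0 × 0.4724 = 255.1 mL.

255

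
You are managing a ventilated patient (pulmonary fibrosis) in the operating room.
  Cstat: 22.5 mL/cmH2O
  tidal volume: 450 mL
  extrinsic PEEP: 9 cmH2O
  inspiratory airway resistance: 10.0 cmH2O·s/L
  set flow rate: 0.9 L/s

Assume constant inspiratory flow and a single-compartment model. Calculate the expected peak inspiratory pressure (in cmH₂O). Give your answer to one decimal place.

38.0

Equation of motion (constant flow): PIP = Vt/C + R·V̇ + PEEP.
PIP = 450/22.5 + 10.0×0.9 + 9 = 20.0 + 9.0 + 9 = 38.0 cmH2O.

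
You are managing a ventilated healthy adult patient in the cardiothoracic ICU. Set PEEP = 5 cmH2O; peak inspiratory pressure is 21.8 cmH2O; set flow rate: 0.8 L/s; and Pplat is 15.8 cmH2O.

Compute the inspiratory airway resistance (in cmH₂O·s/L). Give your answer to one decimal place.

7.5

Raw = (PIP − Pplat) / flow = (21.8 − 15.8) / 0.8 = 6.0 / 0.8 = 7.5 cmH2O·s/L.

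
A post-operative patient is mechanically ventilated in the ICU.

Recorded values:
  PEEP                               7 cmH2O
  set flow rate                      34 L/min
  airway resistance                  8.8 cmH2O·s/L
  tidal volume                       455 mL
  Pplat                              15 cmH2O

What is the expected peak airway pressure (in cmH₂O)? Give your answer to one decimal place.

Flow: 34 L/min ÷ 60 = 0.5667 L/s.
PIP = Pplat + Raw × flow = 15 + 8.8 × 0.5667 = 15 + 4.987 = 19.987 cmH2O.

20.0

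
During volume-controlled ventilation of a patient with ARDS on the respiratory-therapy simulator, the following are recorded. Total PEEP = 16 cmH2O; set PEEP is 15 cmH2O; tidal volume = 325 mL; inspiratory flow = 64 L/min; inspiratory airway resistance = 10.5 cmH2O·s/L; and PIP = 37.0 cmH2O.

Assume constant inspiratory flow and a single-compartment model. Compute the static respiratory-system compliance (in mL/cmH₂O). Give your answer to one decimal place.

Flow: 64 L/min ÷ 60 = 1.0667 L/s.
Total PEEP = 16 cmH2O (set 15 + intrinsic 1); this is the baseline alveolar pressure.
Equation of motion (constant flow): PIP = Vt/C + R·V̇ + PEEP.
Vt/C = PIP − R·V̇ − PEEP = 37.0 − 10.5×1.0667 − 16 = 37.0 − 11.2 − 16 = 9.8 cmH2O.
C = Vt / 9.8 = 325 / 9.8 = 33.163 mL/cmH2O.

33.2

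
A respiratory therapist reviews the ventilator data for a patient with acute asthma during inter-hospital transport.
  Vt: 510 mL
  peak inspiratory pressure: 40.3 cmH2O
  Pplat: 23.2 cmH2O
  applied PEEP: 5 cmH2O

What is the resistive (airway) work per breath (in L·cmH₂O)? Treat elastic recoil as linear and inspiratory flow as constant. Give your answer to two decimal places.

8.72

With constant inspiratory flow the resistive pressure is constant at PIP − Pplat = 40.3 − 23.2 = 17.1 cmH2O, so resistive work = 17.1 × 0.510 = 8.721 L·cmH2O.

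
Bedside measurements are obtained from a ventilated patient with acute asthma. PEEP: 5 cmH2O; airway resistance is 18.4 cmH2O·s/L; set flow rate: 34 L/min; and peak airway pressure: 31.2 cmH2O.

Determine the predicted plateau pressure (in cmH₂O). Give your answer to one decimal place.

Flow: 34 L/min ÷ 60 = 0.5667 L/s.
Pplat = PIP − Raw × flow = 31.2 − 18.4 × 0.5667 = 31.2 − 10.427 = 20.773 cmH2O.

20.8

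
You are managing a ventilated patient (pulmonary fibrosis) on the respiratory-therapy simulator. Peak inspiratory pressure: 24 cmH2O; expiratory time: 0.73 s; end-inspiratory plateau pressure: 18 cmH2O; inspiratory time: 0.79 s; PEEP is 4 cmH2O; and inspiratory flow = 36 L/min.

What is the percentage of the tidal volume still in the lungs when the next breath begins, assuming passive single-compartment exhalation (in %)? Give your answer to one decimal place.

11.6

Flow: 36 L/min ÷ 60 = 0.6 L/s.
Vt = flow × Ti = 0.6 L/s × 0.79 s × 1000 mL/L = 474.0 mL.
R = (PIP − Pplat)/V̇ = (24 − 18) / 0.6 = 6.0/0.6 = 10.0 cmH2O·s/L.
C = Vt/(Pplat − PEEP) = 474.0 / (18 − 4) = 474.0/14.0 = 33.857 mL/cmH2O.
τ = R × C = 10.0 × 0.03386 L/cmH2O = 0.3386 s.
Fraction remaining at end-expiration = e^(−Te/τ) = e^(−0.73/0.3386) = 0.1158 → 11.58%.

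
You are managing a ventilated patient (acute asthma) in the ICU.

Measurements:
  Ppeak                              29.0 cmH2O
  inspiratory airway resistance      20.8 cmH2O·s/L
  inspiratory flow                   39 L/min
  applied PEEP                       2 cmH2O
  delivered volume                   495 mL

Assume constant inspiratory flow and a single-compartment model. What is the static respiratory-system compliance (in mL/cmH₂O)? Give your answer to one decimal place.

36.7

Flow: 39 L/min ÷ 60 = 0.65 L/s.
Equation of motion (constant flow): PIP = Vt/C + R·V̇ + PEEP.
Vt/C = PIP − R·V̇ − PEEP = 29.0 − 20.8×0.65 − 2 = 29.0 − 13.52 − 2 = 13.48 cmH2O.
C = Vt / 13.48 = 495 / 13.48 = 36.721 mL/cmH2O.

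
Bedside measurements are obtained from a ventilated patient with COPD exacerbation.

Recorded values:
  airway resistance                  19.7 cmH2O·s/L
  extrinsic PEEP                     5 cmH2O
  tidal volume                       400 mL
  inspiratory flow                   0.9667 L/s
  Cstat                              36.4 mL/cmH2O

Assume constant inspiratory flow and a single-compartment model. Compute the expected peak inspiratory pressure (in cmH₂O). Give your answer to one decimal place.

Equation of motion (constant flow): PIP = Vt/C + R·V̇ + PEEP.
PIP = 400/36.4 + 19.7×0.9667 + 5 = 10.989 + 19.044 + 5 = 35.033 cmH2O.

35.0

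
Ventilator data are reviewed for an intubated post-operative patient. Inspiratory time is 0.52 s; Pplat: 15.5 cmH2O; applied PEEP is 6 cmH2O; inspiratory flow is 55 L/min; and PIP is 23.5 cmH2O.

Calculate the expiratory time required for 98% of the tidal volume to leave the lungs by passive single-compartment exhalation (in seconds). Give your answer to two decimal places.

Flow: 55 L/min ÷ 60 = 0.9167 L/s.
Vt = flow × Ti = 0.9167 L/s × 0.52 s × 1000 mL/L = 476.68 mL.
R = (PIP − Pplat)/V̇ = (23.5 − 15.5) / 0.9167 = 8.0/0.9167 = 8.727 cmH2O·s/L.
C = Vt/(Pplat − PEEP) = 476.68 / (15.5 − 6) = 476.68/9.5 = 50.177 mL/cmH2O.
τ = R × C = 8.727 × 0.05018 L/cmH2O = 0.4379 s.
t = −τ·ln(1 − 0.98) = −0.4379·ln(0.02) = 1.713 s.

1.71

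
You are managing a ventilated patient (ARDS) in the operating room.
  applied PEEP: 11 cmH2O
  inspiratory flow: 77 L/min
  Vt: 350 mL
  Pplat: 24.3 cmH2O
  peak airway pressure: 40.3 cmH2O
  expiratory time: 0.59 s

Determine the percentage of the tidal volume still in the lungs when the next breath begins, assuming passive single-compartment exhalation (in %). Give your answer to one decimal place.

Flow: 77 L/min ÷ 60 = 1.2833 L/s.
R = (PIP − Pplat)/V̇ = (40.3 − 24.3) / 1.2833 = 16.0/1.2833 = 12.468 cmH2O·s/L.
C = Vt/(Pplat − PEEP) = 350.0 / (24.3 − 11) = 350.0/13.3 = 26.316 mL/cmH2O.
τ = R × C = 12.468 × 0.02632 L/cmH2O = 0.3282 s.
Fraction remaining at end-expiration = e^(−Te/τ) = e^(−0.59/0.3282) = 0.1657 → 16.57%.

16.6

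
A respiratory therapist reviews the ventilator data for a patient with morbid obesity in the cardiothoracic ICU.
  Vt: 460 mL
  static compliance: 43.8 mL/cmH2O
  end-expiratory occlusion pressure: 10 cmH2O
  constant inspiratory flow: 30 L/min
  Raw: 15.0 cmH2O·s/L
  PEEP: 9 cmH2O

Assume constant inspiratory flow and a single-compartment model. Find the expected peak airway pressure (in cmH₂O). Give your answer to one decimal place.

Flow: 30 L/min ÷ 60 = 0.5 L/s.
Total PEEP = 10 cmH2O (set 9 + intrinsic 1); this is the baseline alveolar pressure.
Equation of motion (constant flow): PIP = Vt/C + R·V̇ + PEEP.
PIP = 460/43.8 + 15.0×0.5 + 10 = 10.502 + 7.5 + 10 = 28.002 cmH2O.

28.0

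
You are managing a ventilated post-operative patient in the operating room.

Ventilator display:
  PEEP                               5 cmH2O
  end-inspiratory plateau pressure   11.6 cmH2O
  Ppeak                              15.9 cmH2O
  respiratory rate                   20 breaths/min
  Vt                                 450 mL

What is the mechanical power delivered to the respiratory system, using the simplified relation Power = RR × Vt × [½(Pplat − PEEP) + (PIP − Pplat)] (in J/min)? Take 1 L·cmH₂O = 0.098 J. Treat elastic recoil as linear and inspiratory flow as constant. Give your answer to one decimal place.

Per-breath work = Vt × [½(Pplat−PEEP) + (PIP−Pplat)] = 0.450 × [0.5×6.6 + 4.3] = 0.450 × 7.6 = 3.42 L·cmH2O.
Power = 20 × 3.42 = 68.4 L·cmH2O/min.
× 0.098 J/(L·cmH2O) → 6.703 J/min.

6.7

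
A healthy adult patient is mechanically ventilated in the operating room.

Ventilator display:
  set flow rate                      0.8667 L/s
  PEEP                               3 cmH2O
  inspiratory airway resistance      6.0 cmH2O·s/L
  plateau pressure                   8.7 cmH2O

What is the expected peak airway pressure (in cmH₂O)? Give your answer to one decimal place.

PIP = Pplat + Raw × flow = 8.7 + 6.0 × 0.8667 = 8.7 + 5.2 = 13.9 cmH2O.

13.9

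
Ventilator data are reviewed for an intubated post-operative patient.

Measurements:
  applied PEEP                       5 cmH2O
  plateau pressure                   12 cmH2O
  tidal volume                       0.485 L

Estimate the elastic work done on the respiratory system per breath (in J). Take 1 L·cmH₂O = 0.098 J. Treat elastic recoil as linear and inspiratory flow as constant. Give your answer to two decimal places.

0.17

Elastic work ≈ ½ × (Pplat − PEEP) × Vt = 0.5 × (12 − 5) × 0.485 L = 0.5 × 7.0 × 0.485 = 1.698 L·cmH2O.
× 0.098 J/(L·cmH2O) → 0.1664 J.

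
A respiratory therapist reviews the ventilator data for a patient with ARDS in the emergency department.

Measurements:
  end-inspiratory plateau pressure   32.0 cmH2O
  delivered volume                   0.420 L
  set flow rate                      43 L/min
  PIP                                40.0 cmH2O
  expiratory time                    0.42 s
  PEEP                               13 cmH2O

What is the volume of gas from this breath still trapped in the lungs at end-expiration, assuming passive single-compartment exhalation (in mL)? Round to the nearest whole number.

Flow: 43 L/min ÷ 60 = 0.7167 L/s.
R = (PIP − Pplat)/V̇ = (40.0 − 32.0) / 0.7167 = 8.0/0.7167 = 11.162 cmH2O·s/L.
C = Vt/(Pplat − PEEP) = 420.0 / (32.0 − 13) = 420.0/19.0 = 22.105 mL/cmH2O.
τ = R × C = 11.162 × 0.02211 L/cmH2O = 0.2468 s.
Fraction remaining = e^(−Te/τ) = e^(−0.42/0.2468) = 0.1824.
Trapped volume = 420.0 × 0.1824 = 76.608 mL.

77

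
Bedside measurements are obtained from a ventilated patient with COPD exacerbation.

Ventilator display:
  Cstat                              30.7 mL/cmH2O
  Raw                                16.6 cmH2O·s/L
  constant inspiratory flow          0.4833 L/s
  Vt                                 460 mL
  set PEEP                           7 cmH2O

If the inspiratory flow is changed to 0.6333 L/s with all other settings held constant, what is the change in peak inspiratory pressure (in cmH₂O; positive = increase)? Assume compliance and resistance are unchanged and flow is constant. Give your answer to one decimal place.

2.5

PIP = Vt/C + R·V̇ + PEEP (constant-flow equation of motion).
Only the resistive term changes: ΔPIP = R × ΔV̇ = 16.6 × (0.6333 − 0.4833) = 16.6 × 0.15 = 2.49 cmH2O.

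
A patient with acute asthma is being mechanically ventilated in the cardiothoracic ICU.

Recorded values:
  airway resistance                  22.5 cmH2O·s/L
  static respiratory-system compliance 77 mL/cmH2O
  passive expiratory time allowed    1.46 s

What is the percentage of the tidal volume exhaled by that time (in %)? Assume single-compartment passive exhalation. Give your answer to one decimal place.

τ = R × C = 22.5 × 77 mL/cmH2O = 22.5 × 0.077 L/cmH2O = 1.733 s.
Passive exhalation: V(t)/V₀ = e^(−t/τ) = e^(−1.46/1.733) = 0.4306.
Fraction exhaled = 1 − 0.4306 = 0.5694 → 56.94%.

56.9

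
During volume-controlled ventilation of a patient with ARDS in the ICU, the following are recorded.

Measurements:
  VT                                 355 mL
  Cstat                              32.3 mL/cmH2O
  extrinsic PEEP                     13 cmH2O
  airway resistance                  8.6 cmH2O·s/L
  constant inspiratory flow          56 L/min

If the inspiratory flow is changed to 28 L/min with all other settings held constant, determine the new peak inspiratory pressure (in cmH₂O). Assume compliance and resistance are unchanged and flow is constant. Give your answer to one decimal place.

28.0

Flow: 56 L/min ÷ 60 = 0.9333 L/s.
New flow: 28 L/min ÷ 60 = 0.4667 L/s.
PIP = Vt/C + R·V̇ + PEEP (constant-flow equation of motion).
Only the resistive term changes: ΔPIP = R × ΔV̇ = 8.6 × (0.4667 − 0.9333) = 8.6 × -0.4666 = -4.013 cmH2O.
Original PIP = 355/32.3 + 8.6×0.9333 + 13 = 32.017 cmH2O; new PIP = 32.017 + (-4.013) = 28.004 cmH2O.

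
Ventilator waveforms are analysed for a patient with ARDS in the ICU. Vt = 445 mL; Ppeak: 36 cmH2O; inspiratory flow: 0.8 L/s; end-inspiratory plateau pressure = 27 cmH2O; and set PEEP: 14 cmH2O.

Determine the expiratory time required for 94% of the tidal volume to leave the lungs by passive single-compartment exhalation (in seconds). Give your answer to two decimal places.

R = (PIP − Pplat)/V̇ = (36 − 27) / 0.8 = 9.0/0.8 = 11.25 cmH2O·s/L.
C = Vt/(Pplat − PEEP) = 445.0 / (27 − 14) = 445.0/13.0 = 34.231 mL/cmH2O.
τ = R × C = 11.25 × 0.03423 L/cmH2O = 0.3851 s.
t = −τ·ln(1 − 0.94) = −0.3851·ln(0.06) = 1.083 s.

1.08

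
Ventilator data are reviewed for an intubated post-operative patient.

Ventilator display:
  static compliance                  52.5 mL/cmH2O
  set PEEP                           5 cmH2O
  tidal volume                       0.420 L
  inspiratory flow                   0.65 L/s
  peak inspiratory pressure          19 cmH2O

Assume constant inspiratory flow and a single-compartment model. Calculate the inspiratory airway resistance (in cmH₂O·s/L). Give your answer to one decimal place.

Equation of motion (constant flow): PIP = Vt/C + R·V̇ + PEEP.
R·V̇ = PIP − Vt/C − PEEP = 19 − 420/52.5 − 5 = 19 − 8.0 − 5 = 6.0 cmH2O.
R = 6.0 / 0.65 = 9.231 cmH2O·s/L.

9.2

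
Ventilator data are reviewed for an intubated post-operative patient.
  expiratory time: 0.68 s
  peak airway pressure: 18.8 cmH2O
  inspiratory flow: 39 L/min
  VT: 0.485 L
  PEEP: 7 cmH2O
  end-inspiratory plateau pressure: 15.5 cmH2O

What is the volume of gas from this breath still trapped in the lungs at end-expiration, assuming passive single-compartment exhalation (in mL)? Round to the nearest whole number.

46

Flow: 39 L/min ÷ 60 = 0.65 L/s.
R = (PIP − Pplat)/V̇ = (18.8 − 15.5) / 0.65 = 3.3/0.65 = 5.077 cmH2O·s/L.
C = Vt/(Pplat − PEEP) = 485.0 / (15.5 − 7) = 485.0/8.5 = 57.059 mL/cmH2O.
τ = R × C = 5.077 × 0.05706 L/cmH2O = 0.2897 s.
Fraction remaining = e^(−Te/τ) = e^(−0.68/0.2897) = 0.09563.
Trapped volume = 485.0 × 0.09563 = 46.381 mL.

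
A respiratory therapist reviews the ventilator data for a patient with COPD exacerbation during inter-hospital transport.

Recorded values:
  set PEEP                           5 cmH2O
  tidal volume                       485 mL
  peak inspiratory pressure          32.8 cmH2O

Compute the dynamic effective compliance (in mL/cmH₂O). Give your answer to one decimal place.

Dynamic compliance = Vt / (PIP − PEEP) = 485 / (32.8 − 5) = 485 / 27.8 = 17.446 mL/cmH2O.

17.4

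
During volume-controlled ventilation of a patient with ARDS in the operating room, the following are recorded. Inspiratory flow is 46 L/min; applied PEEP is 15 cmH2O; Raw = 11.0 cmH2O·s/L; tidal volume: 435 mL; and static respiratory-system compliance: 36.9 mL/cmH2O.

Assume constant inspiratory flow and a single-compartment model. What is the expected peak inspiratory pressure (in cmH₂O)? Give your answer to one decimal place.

Flow: 46 L/min ÷ 60 = 0.7667 L/s.
Equation of motion (constant flow): PIP = Vt/C + R·V̇ + PEEP.
PIP = 435/36.9 + 11.0×0.7667 + 15 = 11.789 + 8.434 + 15 = 35.223 cmH2O.

35.2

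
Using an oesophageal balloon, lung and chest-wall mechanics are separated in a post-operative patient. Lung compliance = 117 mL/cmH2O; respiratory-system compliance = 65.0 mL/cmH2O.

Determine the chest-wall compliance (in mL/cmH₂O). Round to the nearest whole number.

146

1/Ccw = 1/Crs − 1/CL.
1/Ccw = 1/65.0 − 1/117 = 0.006838.
Ccw = 146.24 mL/cmH2O.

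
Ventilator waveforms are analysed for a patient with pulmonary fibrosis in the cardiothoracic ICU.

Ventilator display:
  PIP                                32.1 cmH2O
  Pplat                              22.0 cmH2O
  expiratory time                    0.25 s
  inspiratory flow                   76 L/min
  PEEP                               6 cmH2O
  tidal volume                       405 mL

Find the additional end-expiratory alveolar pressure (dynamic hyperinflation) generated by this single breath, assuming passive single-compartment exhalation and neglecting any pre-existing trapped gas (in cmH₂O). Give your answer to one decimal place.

Flow: 76 L/min ÷ 60 = 1.2667 L/s.
R = (PIP − Pplat)/V̇ = (32.1 − 22.0) / 1.2667 = 10.1/1.2667 = 7.973 cmH2O·s/L.
C = Vt/(Pplat − PEEP) = 405.0 / (22.0 − 6) = 405.0/16.0 = 25.313 mL/cmH2O.
τ = R × C = 7.973 × 0.02531 L/cmH2O = 0.2018 s.
Fraction remaining = e^(−Te/τ) = e^(−0.25/0.2018) = 0.2897; trapped volume = 405.0 × 0.2897 = 117.33 mL.
Additional alveolar pressure from trapping ≈ V_trapped / C = 117.33 / 25.313 = 4.635 cmH2O.

4.6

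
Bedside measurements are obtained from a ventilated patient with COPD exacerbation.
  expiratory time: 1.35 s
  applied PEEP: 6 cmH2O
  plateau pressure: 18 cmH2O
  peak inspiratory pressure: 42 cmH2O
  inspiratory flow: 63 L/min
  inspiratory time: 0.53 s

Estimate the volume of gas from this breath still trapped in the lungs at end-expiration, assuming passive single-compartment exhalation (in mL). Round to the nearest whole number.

Flow: 63 L/min ÷ 60 = 1.05 L/s.
Vt = flow × Ti = 1.05 L/s × 0.53 s × 1000 mL/L = 556.5 mL.
R = (PIP − Pplat)/V̇ = (42 − 18) / 1.05 = 24.0/1.05 = 22.857 cmH2O·s/L.
C = Vt/(Pplat − PEEP) = 556.5 / (18 − 6) = 556.5/12.0 = 46.375 mL/cmH2O.
τ = R × C = 22.857 × 0.04638 L/cmH2O = 1.06 s.
Fraction remaining = e^(−Te/τ) = e^(−1.35/1.06) = 0.2798.
Trapped volume = 556.5 × 0.2798 = 155.71 mL.

156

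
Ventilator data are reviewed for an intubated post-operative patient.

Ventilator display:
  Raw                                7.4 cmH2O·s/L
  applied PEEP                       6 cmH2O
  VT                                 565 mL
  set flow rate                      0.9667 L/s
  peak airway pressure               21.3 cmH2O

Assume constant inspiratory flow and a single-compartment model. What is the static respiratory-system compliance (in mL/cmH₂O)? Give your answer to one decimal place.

69.4

Equation of motion (constant flow): PIP = Vt/C + R·V̇ + PEEP.
Vt/C = PIP − R·V̇ − PEEP = 21.3 − 7.4×0.9667 − 6 = 21.3 − 7.154 − 6 = 8.146 cmH2O.
C = Vt / 8.146 = 565 / 8.146 = 69.359 mL/cmH2O.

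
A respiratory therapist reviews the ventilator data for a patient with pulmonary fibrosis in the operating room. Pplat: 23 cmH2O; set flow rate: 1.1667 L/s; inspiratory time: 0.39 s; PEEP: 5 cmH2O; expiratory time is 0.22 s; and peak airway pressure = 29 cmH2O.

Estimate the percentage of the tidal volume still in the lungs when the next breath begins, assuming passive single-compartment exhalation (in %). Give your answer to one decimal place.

18.4

Vt = flow × Ti = 1.1667 L/s × 0.39 s × 1000 mL/L = 455.01 mL.
R = (PIP − Pplat)/V̇ = (29 − 23) / 1.1667 = 6.0/1.1667 = 5.143 cmH2O·s/L.
C = Vt/(Pplat − PEEP) = 455.01 / (23 − 5) = 455.01/18.0 = 25.278 mL/cmH2O.
τ = R × C = 5.143 × 0.02528 L/cmH2O = 0.13 s.
Fraction remaining at end-expiration = e^(−Te/τ) = e^(−0.22/0.13) = 0.1841 → 18.41%.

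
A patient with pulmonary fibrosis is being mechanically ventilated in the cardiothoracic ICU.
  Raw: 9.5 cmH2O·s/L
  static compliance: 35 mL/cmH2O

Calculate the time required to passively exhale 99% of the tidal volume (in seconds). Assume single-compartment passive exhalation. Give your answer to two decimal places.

τ = R × C = 9.5 × 35 mL/cmH2O = 9.5 × 0.035 L/cmH2O = 0.3325 s.
Exhaled fraction f = 1 − e^(−t/τ) → t = −τ·ln(1 − f) = −0.3325·ln(0.01) = 1.531 s.

1.53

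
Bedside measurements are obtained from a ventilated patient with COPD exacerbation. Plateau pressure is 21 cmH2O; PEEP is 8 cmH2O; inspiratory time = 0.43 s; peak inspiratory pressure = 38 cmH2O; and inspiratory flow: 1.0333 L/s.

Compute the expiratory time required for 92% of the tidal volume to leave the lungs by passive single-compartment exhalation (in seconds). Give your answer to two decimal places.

1.42

Vt = flow × Ti = 1.0333 L/s × 0.43 s × 1000 mL/L = 444.32 mL.
R = (PIP − Pplat)/V̇ = (38 − 21) / 1.0333 = 17.0/1.0333 = 16.452 cmH2O·s/L.
C = Vt/(Pplat − PEEP) = 444.32 / (21 − 8) = 444.32/13.0 = 34.178 mL/cmH2O.
τ = R × C = 16.452 × 0.03418 L/cmH2O = 0.5623 s.
t = −τ·ln(1 − 0.92) = −0.5623·ln(0.08) = 1.42 s.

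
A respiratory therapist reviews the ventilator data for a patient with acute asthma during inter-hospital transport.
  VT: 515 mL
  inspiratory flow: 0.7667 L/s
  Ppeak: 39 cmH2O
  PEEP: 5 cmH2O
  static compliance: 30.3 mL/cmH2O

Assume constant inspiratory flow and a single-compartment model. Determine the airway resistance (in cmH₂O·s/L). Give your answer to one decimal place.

22.2

Equation of motion (constant flow): PIP = Vt/C + R·V̇ + PEEP.
R·V̇ = PIP − Vt/C − PEEP = 39 − 515/30.3 − 5 = 39 − 16.997 − 5 = 17.003 cmH2O.
R = 17.003 / 0.7667 = 22.177 cmH2O·s/L.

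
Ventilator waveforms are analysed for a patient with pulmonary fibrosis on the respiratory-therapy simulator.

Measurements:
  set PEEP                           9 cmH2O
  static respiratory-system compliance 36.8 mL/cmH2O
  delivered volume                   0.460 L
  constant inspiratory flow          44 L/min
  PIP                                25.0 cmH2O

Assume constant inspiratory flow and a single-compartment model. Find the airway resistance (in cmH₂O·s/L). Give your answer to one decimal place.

Flow: 44 L/min ÷ 60 = 0.7333 L/s.
Equation of motion (constant flow): PIP = Vt/C + R·V̇ + PEEP.
R·V̇ = PIP − Vt/C − PEEP = 25.0 − 460/36.8 − 9 = 25.0 − 12.5 − 9 = 3.5 cmH2O.
R = 3.5 / 0.7333 = 4.773 cmH2O·s/L.

4.8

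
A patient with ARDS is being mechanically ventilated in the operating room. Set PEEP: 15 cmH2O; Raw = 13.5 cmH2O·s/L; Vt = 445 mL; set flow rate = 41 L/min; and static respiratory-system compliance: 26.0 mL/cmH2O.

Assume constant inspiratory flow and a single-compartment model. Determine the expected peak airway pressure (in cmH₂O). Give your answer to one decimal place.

41.3

Flow: 41 L/min ÷ 60 = 0.6833 L/s.
Equation of motion (constant flow): PIP = Vt/C + R·V̇ + PEEP.
PIP = 445/26.0 + 13.5×0.6833 + 15 = 17.115 + 9.225 + 15 = 41.34 cmH2O.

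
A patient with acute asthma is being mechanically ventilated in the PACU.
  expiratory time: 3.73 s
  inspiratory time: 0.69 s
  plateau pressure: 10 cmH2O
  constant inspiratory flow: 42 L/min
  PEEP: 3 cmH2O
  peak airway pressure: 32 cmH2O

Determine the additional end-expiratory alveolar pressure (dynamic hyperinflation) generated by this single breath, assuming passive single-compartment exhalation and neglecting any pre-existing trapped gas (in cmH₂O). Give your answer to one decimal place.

Flow: 42 L/min ÷ 60 = 0.7 L/s.
Vt = flow × Ti = 0.7 L/s × 0.69 s × 1000 mL/L = 483.0 mL.
R = (PIP − Pplat)/V̇ = (32 − 10) / 0.7 = 22.0/0.7 = 31.429 cmH2O·s/L.
C = Vt/(Pplat − PEEP) = 483.0 / (10 − 3) = 483.0/7.0 = 69.0 mL/cmH2O.
τ = R × C = 31.429 × 0.069 L/cmH2O = 2.169 s.
Fraction remaining = e^(−Te/τ) = e^(−3.73/2.169) = 0.1791; trapped volume = 483.0 × 0.1791 = 86.505 mL.
Additional alveolar pressure from trapping ≈ V_trapped / C = 86.505 / 69.0 = 1.254 cmH2O.

1.3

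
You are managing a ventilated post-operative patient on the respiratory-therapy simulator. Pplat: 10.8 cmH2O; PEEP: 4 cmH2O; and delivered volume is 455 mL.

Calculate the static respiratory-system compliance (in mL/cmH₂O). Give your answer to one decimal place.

Cstat = Vt / (Pplat − PEEP) = 455 / (10.8 − 4) = 455 / 6.8 = 66.912 mL/cmH2O.

66.9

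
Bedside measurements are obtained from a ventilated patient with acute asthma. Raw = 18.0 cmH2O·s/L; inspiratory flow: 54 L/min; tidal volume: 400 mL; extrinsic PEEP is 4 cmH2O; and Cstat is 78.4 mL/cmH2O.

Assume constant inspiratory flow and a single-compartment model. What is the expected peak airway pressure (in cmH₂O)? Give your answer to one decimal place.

Flow: 54 L/min ÷ 60 = 0.9 L/s.
Equation of motion (constant flow): PIP = Vt/C + R·V̇ + PEEP.
PIP = 400/78.4 + 18.0×0.9 + 4 = 5.102 + 16.2 + 4 = 25.302 cmH2O.

25.3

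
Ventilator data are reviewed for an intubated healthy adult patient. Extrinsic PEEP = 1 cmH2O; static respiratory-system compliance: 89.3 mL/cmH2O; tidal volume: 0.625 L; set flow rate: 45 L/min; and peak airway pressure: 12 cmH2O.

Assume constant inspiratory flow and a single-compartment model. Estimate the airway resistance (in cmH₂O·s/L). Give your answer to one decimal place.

Flow: 45 L/min ÷ 60 = 0.75 L/s.
Equation of motion (constant flow): PIP = Vt/C + R·V̇ + PEEP.
R·V̇ = PIP − Vt/C − PEEP = 12 − 625/89.3 − 1 = 12 − 6.999 − 1 = 4.001 cmH2O.
R = 4.001 / 0.75 = 5.335 cmH2O·s/L.

5.3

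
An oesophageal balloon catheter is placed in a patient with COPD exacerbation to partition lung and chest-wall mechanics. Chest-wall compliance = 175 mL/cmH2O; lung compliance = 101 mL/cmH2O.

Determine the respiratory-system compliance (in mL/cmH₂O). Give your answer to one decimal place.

Lung and chest wall are elastances in series: 1/Crs = 1/CL + 1/Ccw.
1/Crs = 1/101 + 1/175 = 0.01562.
Crs = 64.02 mL/cmH2O.

64.0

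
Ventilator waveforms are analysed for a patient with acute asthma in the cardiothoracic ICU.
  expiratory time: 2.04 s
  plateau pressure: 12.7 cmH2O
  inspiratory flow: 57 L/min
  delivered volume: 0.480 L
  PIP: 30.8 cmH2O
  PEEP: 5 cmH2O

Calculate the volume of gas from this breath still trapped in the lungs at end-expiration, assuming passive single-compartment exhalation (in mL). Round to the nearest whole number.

86

Flow: 57 L/min ÷ 60 = 0.95 L/s.
R = (PIP − Pplat)/V̇ = (30.8 − 12.7) / 0.95 = 18.1/0.95 = 19.053 cmH2O·s/L.
C = Vt/(Pplat − PEEP) = 480.0 / (12.7 − 5) = 480.0/7.7 = 62.338 mL/cmH2O.
τ = R × C = 19.053 × 0.06234 L/cmH2O = 1.188 s.
Fraction remaining = e^(−Te/τ) = e^(−2.04/1.188) = 0.1796.
Trapped volume = 480.0 × 0.1796 = 86.208 mL.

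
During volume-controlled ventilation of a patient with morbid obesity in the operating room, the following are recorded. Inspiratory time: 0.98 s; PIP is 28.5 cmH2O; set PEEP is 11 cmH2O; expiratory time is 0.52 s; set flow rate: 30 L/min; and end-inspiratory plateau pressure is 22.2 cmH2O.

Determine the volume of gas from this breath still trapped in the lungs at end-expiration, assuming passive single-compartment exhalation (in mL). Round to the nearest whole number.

Flow: 30 L/min ÷ 60 = 0.5 L/s.
Vt = flow × Ti = 0.5 L/s × 0.98 s × 1000 mL/L = 490.0 mL.
R = (PIP − Pplat)/V̇ = (28.5 − 22.2) / 0.5 = 6.3/0.5 = 12.6 cmH2O·s/L.
C = Vt/(Pplat − PEEP) = 490.0 / (22.2 − 11) = 490.0/11.2 = 43.75 mL/cmH2O.
τ = R × C = 12.6 × 0.04375 L/cmH2O = 0.5513 s.
Fraction remaining = e^(−Te/τ) = e^(−0.52/0.5513) = 0.3894.
Trapped volume = 490.0 × 0.3894 = 190.81 mL.

191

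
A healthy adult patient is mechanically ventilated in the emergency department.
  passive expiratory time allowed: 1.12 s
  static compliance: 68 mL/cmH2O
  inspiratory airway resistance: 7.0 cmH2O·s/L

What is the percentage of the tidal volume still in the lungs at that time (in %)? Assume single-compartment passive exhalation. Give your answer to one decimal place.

9.5

τ = R × C = 7.0 × 68 mL/cmH2O = 7.0 × 0.068 L/cmH2O = 0.476 s.
Passive exhalation: V(t)/V₀ = e^(−t/τ) = e^(−1.12/0.476) = 0.09509.
Fraction remaining = 0.09509 → 9.509%.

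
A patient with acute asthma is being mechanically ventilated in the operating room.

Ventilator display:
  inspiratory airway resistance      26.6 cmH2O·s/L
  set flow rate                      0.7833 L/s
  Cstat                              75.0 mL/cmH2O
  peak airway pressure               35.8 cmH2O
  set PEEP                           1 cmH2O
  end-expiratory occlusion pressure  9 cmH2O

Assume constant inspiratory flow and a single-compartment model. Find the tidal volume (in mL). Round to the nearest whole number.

Total PEEP = 9 cmH2O (set 1 + intrinsic 8); this is the baseline alveolar pressure.
Equation of motion (constant flow): PIP = Vt/C + R·V̇ + PEEP.
Vt/C = PIP − R·V̇ − PEEP = 35.8 − 20.836 − 9 = 5.964 cmH2O.
Vt = C × 5.964 = 75.0 × 5.964 = 447.3 mL.

447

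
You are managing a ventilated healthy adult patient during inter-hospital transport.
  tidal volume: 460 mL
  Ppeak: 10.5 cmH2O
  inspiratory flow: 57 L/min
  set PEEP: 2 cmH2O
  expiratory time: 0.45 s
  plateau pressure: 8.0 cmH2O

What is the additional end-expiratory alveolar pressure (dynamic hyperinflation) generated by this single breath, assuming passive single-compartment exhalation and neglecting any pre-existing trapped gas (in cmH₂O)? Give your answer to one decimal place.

0.6

Flow: 57 L/min ÷ 60 = 0.95 L/s.
R = (PIP − Pplat)/V̇ = (10.5 − 8.0) / 0.95 = 2.5/0.95 = 2.632 cmH2O·s/L.
C = Vt/(Pplat − PEEP) = 460.0 / (8.0 − 2) = 460.0/6.0 = 76.667 mL/cmH2O.
τ = R × C = 2.632 × 0.07667 L/cmH2O = 0.2018 s.
Fraction remaining = e^(−Te/τ) = e^(−0.45/0.2018) = 0.1075; trapped volume = 460.0 × 0.1075 = 49.45 mL.
Additional alveolar pressure from trapping ≈ V_trapped / C = 49.45 / 76.667 = 0.645 cmH2O.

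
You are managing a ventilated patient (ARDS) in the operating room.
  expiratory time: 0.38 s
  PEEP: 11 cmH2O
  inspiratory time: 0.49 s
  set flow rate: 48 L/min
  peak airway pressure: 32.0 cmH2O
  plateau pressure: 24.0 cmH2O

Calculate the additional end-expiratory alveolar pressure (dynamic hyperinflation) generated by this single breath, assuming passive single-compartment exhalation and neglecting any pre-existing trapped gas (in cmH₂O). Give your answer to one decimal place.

Flow: 48 L/min ÷ 60 = 0.8 L/s.
Vt = flow × Ti = 0.8 L/s × 0.49 s × 1000 mL/L = 392.0 mL.
R = (PIP − Pplat)/V̇ = (32.0 − 24.0) / 0.8 = 8.0/0.8 = 10.0 cmH2O·s/L.
C = Vt/(Pplat − PEEP) = 392.0 / (24.0 − 11) = 392.0/13.0 = 30.154 mL/cmH2O.
τ = R × C = 10.0 × 0.03015 L/cmH2O = 0.3015 s.
Fraction remaining = e^(−Te/τ) = e^(−0.38/0.3015) = 0.2836; trapped volume = 392.0 × 0.2836 = 111.17 mL.
Additional alveolar pressure from trapping ≈ V_trapped / C = 111.17 / 30.154 = 3.687 cmH2O.

3.7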